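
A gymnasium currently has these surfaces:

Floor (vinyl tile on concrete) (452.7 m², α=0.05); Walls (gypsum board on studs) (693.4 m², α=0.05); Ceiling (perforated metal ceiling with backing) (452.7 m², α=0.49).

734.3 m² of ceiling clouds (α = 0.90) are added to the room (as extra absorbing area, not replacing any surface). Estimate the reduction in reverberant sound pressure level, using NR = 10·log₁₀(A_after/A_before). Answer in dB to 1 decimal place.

5.3 dB

Equivalent absorption area: A_before = 452.7·0.05 + 693.4·0.05 + 452.7·0.49 = 279.128 m².
Treatment contributes 734.3·0.90 = 660.870 sabins.
A_after = 279.128 + 660.870 = 939.998 sabins.
Reduction = 10 log₁₀(A_after/A_before) = 10 log₁₀(3.3676) = 5.3 dB.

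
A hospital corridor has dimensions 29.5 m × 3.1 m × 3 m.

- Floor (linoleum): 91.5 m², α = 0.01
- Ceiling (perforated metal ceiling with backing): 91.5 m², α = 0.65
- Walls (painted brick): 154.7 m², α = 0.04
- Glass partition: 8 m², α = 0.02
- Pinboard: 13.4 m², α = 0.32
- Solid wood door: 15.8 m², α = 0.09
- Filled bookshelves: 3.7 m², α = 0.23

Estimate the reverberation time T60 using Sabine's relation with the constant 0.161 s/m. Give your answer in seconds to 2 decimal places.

0.60 sec

Summing Sᵢαᵢ: 0.915 + 59.475 + 6.188 + 0.160 + 4.288 + 1.422 + 0.851 → A = 73.299 sabins.
Volume V = 29.5 × 3.1 × 3 = 274.35 m³.
T = 0.161 V/A = 0.161·274.35/73.299 = 0.60 s.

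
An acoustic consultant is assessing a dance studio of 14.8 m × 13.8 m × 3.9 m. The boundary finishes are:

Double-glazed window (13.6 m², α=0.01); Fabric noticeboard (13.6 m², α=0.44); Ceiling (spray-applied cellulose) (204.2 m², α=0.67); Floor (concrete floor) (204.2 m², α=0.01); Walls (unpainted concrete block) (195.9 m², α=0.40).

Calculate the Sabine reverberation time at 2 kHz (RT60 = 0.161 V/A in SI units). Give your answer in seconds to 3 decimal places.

0.574 s

A = Σ Sᵢαᵢ = 13.6×0.01 + 13.6×0.44 + 204.2×0.67 + 204.2×0.01 + 195.9×0.40 = 223.336 sabins.
Volume V = 14.8 × 13.8 × 3.9 = 796.536 m³.
T = 0.161 V/A = 0.161·796.536/223.336 = 0.574 s.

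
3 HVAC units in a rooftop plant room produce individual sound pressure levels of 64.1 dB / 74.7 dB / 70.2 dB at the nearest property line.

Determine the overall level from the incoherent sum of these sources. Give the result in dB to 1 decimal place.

Sum in the linear (power) domain: Σ 10^(Lᵢ/10) = 10^(64.1/10) + 10^(74.7/10) + 10^(70.2/10) = 4.255e+07.
L_total = 10·log₁₀(4.255e+07) = 76.3 dB.

76.3 dB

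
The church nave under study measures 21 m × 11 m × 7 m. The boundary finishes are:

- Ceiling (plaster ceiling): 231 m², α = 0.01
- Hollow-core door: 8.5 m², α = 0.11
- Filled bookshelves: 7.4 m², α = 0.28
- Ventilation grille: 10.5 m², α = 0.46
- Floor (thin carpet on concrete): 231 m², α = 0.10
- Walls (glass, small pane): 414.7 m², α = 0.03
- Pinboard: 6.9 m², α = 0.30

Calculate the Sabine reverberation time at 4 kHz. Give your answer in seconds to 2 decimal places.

Equivalent absorption area: A = 231·0.01 + 8.5·0.11 + 7.4·0.28 + 10.5·0.46 + 231·0.10 + 414.7·0.03 + 6.9·0.30 = 47.758 m².
V = 21·11·7 = 1617 m³.
RT60 = 0.161 · V / A = 0.161 × 1617 / 47.758 = 5.45 s.

5.45 sec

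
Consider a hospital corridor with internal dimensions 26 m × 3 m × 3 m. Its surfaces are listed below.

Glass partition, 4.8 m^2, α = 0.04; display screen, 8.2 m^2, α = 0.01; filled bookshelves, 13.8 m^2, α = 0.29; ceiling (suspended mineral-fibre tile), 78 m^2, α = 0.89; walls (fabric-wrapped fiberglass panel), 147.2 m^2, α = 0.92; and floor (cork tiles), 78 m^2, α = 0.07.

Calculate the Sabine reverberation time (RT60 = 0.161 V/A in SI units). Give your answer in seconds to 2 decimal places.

Total absorption A = 4.8*0.04 + 8.2*0.01 + 13.8*0.29 + 78*0.89 + 147.2*0.92 + 78*0.07
  = 0.192 + 0.082 + 4.002 + 69.420 + 135.424 + 5.460 = 214.580 m^2 sabins.
Room volume: 234 m³.
Sabine: RT60 = 0.161 × 234 / 214.580 = 0.18 s.

0.18 s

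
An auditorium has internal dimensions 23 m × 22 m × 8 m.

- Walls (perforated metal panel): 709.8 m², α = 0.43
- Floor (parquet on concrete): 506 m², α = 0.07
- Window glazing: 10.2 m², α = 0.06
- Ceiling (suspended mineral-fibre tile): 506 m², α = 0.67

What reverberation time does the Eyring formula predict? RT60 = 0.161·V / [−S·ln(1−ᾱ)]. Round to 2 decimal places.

0.75 s

Total surface area S = 709.8 + 506 + 10.2 + 506 = 1732.0 m².
Absorption A = 709.8×0.43 + 506×0.07 + 10.2×0.06 + 506×0.67 = 680.266 sabins.
ᾱ = 680.266 / 1732.0 = 0.3928.
Eyring denominator: −S ln(1−ᾱ) = 864.090.
V = 23 × 22 × 8 = 4048 m³.
T = 0.161·V/[−S·ln(1−ᾱ)] = 0.161·4048/864.090 = 0.75 s.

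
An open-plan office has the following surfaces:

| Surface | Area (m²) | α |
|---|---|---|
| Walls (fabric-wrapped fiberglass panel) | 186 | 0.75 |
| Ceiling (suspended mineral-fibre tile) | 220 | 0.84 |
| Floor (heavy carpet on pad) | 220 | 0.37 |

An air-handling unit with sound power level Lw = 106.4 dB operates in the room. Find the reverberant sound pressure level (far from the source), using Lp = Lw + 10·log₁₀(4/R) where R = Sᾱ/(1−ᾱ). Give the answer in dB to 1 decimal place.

81.8 dB

A = 405.700 sabins; S = 626.0 m².
ᾱ = 0.6481, so room constant R = A/(1−ᾱ) = 1152.884 m².
Lp = Lw + 10 log₁₀(4/R) = 106.4 -24.60 = 81.8 dB.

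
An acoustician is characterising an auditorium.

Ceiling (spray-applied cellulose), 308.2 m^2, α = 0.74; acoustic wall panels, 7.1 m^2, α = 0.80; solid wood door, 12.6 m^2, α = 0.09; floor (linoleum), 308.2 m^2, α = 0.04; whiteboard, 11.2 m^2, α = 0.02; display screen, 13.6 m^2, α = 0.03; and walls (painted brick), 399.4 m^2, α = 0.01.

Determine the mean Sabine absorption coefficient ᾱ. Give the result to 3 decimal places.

0.238

Total surface area S = 1060.3 m^2.
Σ(Sᵢαᵢ) = 308.2×0.74 + 7.1×0.80 + 12.6×0.09 + 308.2×0.04 + 11.2×0.02 + 13.6×0.03 + 399.4×0.01 = 251.836.
ᾱ = A/S = 0.238.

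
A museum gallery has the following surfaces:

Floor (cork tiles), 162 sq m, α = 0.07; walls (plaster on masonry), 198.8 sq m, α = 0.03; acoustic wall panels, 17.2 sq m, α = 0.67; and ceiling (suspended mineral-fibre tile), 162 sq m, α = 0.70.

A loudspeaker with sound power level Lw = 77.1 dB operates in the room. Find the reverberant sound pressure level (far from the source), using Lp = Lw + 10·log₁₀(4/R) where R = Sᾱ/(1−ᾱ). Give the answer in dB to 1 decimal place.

A = 142.228 sabins; S = 540.0 sq m.
ᾱ = 0.2634, so room constant R = A/(1−ᾱ) = 193.087 sq m.
Lp = 77.1 + 10·log₁₀(4/193.087) = 77.1 + (-16.84) = 60.3 dB.

60.3 dB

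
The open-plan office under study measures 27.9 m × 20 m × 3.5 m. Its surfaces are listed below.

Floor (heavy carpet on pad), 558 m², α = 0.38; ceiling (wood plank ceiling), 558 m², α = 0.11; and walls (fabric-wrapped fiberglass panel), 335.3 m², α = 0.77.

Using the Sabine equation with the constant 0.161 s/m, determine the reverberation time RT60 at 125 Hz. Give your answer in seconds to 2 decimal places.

0.59 seconds

Summing Sᵢαᵢ: 212.040 + 61.380 + 258.181 → A = 531.601 sabins.
V = 27.9·20·3.5 = 1953 m³.
Sabine: RT60 = 0.161 × 1953 / 531.601 = 0.59 s.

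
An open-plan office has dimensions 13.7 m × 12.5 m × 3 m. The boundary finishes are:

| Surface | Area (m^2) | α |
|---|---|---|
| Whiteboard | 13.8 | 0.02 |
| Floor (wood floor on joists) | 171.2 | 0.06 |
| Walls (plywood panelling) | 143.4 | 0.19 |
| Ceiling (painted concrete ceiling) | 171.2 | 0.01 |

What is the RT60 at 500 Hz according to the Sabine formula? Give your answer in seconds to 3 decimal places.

2.094 sec

Total absorption A = 13.8*0.02 + 171.2*0.06 + 143.4*0.19 + 171.2*0.01
  = 0.276 + 10.272 + 27.246 + 1.712 = 39.506 m^2 sabins.
V = 13.7·12.5·3 = 513.75 m³.
T = 0.161 V/A = 0.161·513.75/39.506 = 2.094 s.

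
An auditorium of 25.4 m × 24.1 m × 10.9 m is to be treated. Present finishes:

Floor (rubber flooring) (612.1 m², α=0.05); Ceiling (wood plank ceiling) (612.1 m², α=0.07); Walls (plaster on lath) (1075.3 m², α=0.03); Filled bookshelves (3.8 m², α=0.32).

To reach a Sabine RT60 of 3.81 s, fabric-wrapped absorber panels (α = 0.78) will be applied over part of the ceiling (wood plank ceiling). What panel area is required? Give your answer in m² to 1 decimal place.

246.5

Summing Sᵢαᵢ: 30.605 + 42.847 + 32.259 + 1.216 → A₁ = 106.927 sabins.
V = 6672.326 m³. Target absorption A₂ = 0.161 × 6672.326 / 3.81 = 281.954 sabins.
ΔA needed = 281.954 − 106.927 = 175.027 sabins.
Net gain per m²: Δα = 0.78 − 0.07 = 0.71.
Panel area = 175.027 / 0.71 = 246.5 m².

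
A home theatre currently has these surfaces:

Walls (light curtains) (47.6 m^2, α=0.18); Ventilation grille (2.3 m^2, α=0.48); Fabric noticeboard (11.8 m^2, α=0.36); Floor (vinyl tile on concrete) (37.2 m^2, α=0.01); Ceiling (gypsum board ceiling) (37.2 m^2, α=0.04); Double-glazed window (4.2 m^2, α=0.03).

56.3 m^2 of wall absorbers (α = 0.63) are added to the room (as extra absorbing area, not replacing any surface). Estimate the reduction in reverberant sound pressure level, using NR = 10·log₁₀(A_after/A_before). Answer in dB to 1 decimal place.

5.1 dB

Summing Sᵢαᵢ: 8.568 + 1.104 + 4.248 + 0.372 + 1.488 + 0.126 → A_before = 15.906 sabins.
Added absorption = 56.3 × 0.63 = 35.469 sabins.
New total A_after = 51.375 sabins.
NR = 10·log₁₀(51.375/15.906) = 5.1 dB.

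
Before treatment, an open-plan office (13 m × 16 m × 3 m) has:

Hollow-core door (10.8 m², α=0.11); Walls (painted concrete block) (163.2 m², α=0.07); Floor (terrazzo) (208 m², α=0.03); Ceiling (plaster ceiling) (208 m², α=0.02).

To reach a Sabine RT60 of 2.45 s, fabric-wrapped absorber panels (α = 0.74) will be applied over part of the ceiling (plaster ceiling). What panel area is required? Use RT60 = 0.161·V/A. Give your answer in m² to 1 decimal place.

25.0

Equivalent absorption area: A₁ = 10.8*0.11 + 163.2*0.07 + 208*0.03 + 208*0.02 = 23.012 m².
V = 624 m³. Target absorption A₂ = 0.161 × 624 / 2.45 = 41.006 sabins.
ΔA needed = 41.006 − 23.012 = 17.994 sabins.
Each m² of panel replacing the ceiling (plaster ceiling) adds (0.74 − 0.02) = 0.72 sabins.
Area = ΔA/Δα = 17.994/0.72 = 25.0 m².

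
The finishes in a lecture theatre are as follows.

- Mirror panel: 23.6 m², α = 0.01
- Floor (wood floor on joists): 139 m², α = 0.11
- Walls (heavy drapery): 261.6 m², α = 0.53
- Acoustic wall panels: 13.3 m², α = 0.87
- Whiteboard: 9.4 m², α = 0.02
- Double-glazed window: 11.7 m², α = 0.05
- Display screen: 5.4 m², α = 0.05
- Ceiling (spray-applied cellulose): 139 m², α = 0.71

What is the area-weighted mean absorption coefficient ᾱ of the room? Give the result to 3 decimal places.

0.440

Total surface area S = 603.0 m².
A = 23.6×0.01 + 139×0.11 + 261.6×0.53 + 13.3×0.87 + 9.4×0.02 + 11.7×0.05 + 5.4×0.05 + 139×0.71 = 265.478 sabins.
ᾱ = A/S = 0.440.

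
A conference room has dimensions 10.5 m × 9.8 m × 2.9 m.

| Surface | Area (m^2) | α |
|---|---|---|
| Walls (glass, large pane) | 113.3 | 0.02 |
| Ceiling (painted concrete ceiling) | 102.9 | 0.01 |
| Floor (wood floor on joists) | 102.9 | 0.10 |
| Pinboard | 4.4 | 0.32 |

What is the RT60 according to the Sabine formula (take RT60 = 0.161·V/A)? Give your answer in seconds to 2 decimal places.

Summing Sᵢαᵢ: 2.266 + 1.029 + 10.290 + 1.408 → A = 14.993 sabins.
V = 10.5·9.8·2.9 = 298.41 m³.
Sabine: RT60 = 0.161 × 298.41 / 14.993 = 3.20 s.

3.20 sec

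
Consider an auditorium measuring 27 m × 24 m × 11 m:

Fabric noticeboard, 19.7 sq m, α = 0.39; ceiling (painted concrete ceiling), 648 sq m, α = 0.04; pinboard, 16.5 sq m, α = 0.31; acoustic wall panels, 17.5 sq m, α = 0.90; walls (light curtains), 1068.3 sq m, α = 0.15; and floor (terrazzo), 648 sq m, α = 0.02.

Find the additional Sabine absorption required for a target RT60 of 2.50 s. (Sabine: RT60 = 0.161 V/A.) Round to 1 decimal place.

231.4 sabins

Summing Sᵢαᵢ: 7.683 + 25.920 + 5.115 + 15.750 + 160.245 + 12.960 → A₁ = 227.673 sabins.
V = 7128 m³. Required absorption A₂ = 0.161 × 7128 / 2.50 = 459.043 sabins.
Additional absorption ΔA = 459.043 − 227.673 = 231.4 sabins.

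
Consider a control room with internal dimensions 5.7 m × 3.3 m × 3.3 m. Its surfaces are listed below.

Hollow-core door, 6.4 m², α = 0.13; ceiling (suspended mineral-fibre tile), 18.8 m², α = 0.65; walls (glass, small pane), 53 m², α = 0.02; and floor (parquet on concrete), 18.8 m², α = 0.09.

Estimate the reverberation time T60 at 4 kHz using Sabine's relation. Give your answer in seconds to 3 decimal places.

Summing Sᵢαᵢ: 0.832 + 12.220 + 1.060 + 1.692 → A = 15.804 sabins.
Volume V = 5.7 × 3.3 × 3.3 = 62.073 m³.
T = 0.161 V/A = 0.161·62.073/15.804 = 0.632 s.

0.632 sec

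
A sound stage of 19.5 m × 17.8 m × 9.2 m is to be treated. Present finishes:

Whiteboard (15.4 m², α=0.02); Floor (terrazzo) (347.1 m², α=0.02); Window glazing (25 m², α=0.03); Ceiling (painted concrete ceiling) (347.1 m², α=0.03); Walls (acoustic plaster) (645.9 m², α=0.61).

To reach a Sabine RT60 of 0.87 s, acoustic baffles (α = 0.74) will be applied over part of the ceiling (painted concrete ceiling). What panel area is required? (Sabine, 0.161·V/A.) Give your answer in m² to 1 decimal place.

251.5

A₁ = Σ Sᵢαᵢ = 15.4×0.02 + 347.1×0.02 + 25×0.03 + 347.1×0.03 + 645.9×0.61 = 412.412 sabins.
V = 3193.32 m³. Target absorption A₂ = 0.161 × 3193.32 / 0.87 = 590.948 sabins.
ΔA needed = 590.948 − 412.412 = 178.536 sabins.
Each m² of panel replacing the ceiling (painted concrete ceiling) adds (0.74 − 0.03) = 0.71 sabins.
Area = ΔA/Δα = 178.536/0.71 = 251.5 m².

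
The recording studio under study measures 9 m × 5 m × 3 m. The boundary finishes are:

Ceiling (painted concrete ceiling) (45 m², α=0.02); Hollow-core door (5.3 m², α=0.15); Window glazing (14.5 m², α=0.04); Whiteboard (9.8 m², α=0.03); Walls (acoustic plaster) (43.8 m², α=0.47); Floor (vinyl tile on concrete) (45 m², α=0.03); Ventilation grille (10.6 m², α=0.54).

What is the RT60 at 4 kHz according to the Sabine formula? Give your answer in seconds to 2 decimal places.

0.72 s

Summing Sᵢαᵢ: 0.900 + 0.795 + 0.580 + 0.294 + 20.586 + 1.350 + 5.724 → A = 30.229 sabins.
Room volume: 135 m³.
Sabine: RT60 = 0.161 × 135 / 30.229 = 0.72 s.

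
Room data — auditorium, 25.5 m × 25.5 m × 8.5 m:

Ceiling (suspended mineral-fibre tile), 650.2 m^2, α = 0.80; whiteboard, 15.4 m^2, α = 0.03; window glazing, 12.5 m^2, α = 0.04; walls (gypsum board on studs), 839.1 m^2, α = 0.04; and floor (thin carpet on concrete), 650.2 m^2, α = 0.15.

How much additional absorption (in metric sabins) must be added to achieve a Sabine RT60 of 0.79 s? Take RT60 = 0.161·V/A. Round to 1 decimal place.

Equivalent absorption area: A₁ = 650.2*0.80 + 15.4*0.03 + 12.5*0.04 + 839.1*0.04 + 650.2*0.15 = 652.216 m^2.
For T = 0.79 s, need A₂ = 0.161·V/T = 0.161·5527.125/0.79 = 1126.414 sabins.
ΔA = A₂ − A₁ = 1126.414 − 652.216 = 474.2 sabins.

474.2 sabins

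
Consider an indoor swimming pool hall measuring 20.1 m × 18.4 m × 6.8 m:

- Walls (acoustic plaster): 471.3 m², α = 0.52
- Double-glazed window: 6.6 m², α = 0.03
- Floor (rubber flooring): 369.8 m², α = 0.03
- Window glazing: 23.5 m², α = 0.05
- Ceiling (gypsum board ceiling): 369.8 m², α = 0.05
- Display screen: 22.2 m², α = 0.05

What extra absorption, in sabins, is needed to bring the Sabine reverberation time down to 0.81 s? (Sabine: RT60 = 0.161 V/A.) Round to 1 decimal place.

222.7 sabins

Summing Sᵢαᵢ: 245.076 + 0.198 + 11.094 + 1.175 + 18.490 + 1.110 → A₁ = 277.143 sabins.
For T = 0.81 s, need A₂ = 0.161·V/T = 0.161·2514.912/0.81 = 499.878 sabins.
Shortfall: 499.878 − 277.143 = 222.7 sabins.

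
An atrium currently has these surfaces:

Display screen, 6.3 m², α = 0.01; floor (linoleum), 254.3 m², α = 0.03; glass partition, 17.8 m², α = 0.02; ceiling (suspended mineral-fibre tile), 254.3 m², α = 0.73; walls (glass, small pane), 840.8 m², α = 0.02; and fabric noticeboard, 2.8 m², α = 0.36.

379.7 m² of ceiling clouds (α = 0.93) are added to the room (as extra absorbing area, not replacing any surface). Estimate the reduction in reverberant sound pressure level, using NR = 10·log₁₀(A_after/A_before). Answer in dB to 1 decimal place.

A_before = Σ Sᵢαᵢ = 6.3*0.01 + 254.3*0.03 + 17.8*0.02 + 254.3*0.73 + 840.8*0.02 + 2.8*0.36 = 211.511 sabins.
Treatment contributes 379.7·0.93 = 353.121 sabins.
New total A_after = 564.632 sabins.
NR = 10·log₁₀(564.632/211.511) = 4.3 dB.

4.3 dB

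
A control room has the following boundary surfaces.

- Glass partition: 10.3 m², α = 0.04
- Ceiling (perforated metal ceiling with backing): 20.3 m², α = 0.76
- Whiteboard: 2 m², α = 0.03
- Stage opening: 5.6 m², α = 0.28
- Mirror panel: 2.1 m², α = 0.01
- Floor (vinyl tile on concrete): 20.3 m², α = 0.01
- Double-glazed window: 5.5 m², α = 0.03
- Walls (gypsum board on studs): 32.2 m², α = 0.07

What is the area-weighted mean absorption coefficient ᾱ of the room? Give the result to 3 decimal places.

0.205

Total surface area S = 98.3 m².
Weighted sum Σ Sα = 20.111.
ᾱ = A/S = 0.205.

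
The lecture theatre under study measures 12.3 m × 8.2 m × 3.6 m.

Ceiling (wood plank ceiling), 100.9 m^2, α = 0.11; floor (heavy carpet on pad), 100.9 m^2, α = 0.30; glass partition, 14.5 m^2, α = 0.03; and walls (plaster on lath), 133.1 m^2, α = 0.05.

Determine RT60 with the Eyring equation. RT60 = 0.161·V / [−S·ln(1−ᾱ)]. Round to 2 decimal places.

S = Σ Sᵢ = 349.4 m^2.
Σ(Sᵢαᵢ) = 100.9·0.11 + 100.9·0.30 + 14.5·0.03 + 133.1·0.05 = 48.459.
Mean coefficient ᾱ = A/S = 0.1387.
Eyring denominator: −S ln(1−ᾱ) = 52.170.
V = 12.3 × 8.2 × 3.6 = 363.096 m³.
T = 0.161·V/[−S·ln(1−ᾱ)] = 0.161·363.096/52.170 = 1.12 s.

1.12 seconds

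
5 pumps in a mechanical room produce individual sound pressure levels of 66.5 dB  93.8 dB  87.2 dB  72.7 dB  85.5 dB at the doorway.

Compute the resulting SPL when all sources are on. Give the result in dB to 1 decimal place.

95.2 dB

Converting to relative power and adding: 10^(66.5/10) + 10^(93.8/10) + 10^(87.2/10) + 10^(72.7/10) + 10^(85.5/10) = 3.302e+09.
Combined level = 10 log₁₀(3.302e+09) = 95.2 dB.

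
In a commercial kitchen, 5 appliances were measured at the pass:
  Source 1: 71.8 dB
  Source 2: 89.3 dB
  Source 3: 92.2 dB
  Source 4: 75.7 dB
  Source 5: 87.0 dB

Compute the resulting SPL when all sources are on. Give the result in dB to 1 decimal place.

Converting to relative power and adding: 10^(71.8/10) + 10^(89.3/10) + 10^(92.2/10) + 10^(75.7/10) + 10^(87.0/10) = 3.064e+09.
L_total = 10·log₁₀(3.064e+09) = 94.9 dB.

94.9 dB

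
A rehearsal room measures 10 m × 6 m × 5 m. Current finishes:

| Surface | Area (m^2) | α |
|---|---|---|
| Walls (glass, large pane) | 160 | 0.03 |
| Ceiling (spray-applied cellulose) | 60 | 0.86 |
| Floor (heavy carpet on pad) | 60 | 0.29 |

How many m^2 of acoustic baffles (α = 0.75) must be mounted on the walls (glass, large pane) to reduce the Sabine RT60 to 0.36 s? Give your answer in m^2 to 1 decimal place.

83.8

A₁ = Σ Sᵢαᵢ = 160·0.03 + 60·0.86 + 60·0.29 = 73.800 sabins.
V = 300 m³. Target absorption A₂ = 0.161 × 300 / 0.36 = 134.167 sabins.
Absorption to add: 134.167 − 73.800 = 60.367 sabins.
Each m^2 of panel replacing the walls (glass, large pane) adds (0.75 − 0.03) = 0.72 sabins.
Area = ΔA/Δα = 60.367/0.72 = 83.8 m^2.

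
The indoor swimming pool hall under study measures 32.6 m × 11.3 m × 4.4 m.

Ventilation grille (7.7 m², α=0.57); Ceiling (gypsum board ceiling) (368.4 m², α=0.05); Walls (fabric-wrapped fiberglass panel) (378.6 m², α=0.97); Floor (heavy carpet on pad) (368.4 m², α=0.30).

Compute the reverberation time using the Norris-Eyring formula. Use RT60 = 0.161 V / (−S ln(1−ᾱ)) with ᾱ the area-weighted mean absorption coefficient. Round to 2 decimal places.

Total surface area S = 7.7 + 368.4 + 378.6 + 368.4 = 1123.1 m².
Absorption A = 7.7·0.57 + 368.4·0.05 + 378.6·0.97 + 368.4·0.30 = 500.571 sabins.
Mean coefficient ᾱ = A/S = 0.4457.
−S·ln(1−ᾱ) = −1123.1 × ln(1 − 0.4457) = 662.684.
V = 32.6 × 11.3 × 4.4 = 1620.872 m³.
RT60 = 0.161 × 1620.872 / 662.684 = 0.39 s.

0.39 s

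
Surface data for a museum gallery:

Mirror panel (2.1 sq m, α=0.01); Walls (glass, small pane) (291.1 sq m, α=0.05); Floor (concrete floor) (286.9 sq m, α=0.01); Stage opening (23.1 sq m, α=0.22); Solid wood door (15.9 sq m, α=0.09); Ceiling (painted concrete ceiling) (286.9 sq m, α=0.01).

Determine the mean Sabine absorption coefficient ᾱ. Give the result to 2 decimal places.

Total surface area S = 906.0 sq m.
A = 2.1·0.01 + 291.1·0.05 + 286.9·0.01 + 23.1·0.22 + 15.9·0.09 + 286.9·0.01 = 26.827 sabins.
ᾱ = 26.827 / 906.0 = 0.03.

0.03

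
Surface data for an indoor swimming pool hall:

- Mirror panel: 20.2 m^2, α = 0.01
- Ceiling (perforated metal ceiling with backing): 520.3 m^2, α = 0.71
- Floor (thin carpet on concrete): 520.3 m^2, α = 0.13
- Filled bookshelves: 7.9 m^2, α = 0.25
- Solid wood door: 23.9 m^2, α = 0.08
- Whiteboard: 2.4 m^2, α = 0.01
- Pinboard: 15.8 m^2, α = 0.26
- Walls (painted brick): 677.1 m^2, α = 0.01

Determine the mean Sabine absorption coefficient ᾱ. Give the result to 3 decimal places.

Total surface area S = 1787.9 m^2.
A = 20.2·0.01 + 520.3·0.71 + 520.3·0.13 + 7.9·0.25 + 23.9·0.08 + 2.4·0.01 + 15.8·0.26 + 677.1·0.01 = 452.044 sabins.
ᾱ = 452.044 / 1787.9 = 0.253.

0.253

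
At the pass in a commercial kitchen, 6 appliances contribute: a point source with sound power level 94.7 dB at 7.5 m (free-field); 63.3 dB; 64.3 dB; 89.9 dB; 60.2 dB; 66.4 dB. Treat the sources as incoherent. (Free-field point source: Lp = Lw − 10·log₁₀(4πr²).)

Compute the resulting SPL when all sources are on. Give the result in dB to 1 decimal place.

90.0 dB

Source at 7.5 m: Lp = 94.7 − 10·log₁₀(4π·7.5²) = 94.7 − 10·log₁₀(706.858) = 66.2 dB.
Σ 10^(Lᵢ/10) = 9.916e+08.
Combined level = 10 log₁₀(9.916e+08) = 90.0 dB.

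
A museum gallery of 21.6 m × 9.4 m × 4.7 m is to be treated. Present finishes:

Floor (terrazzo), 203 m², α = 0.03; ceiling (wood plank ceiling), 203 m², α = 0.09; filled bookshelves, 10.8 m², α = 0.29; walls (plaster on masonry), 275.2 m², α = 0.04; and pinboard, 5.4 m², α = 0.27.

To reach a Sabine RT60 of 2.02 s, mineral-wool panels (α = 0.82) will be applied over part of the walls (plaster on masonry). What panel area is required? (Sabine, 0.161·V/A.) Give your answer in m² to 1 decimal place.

Equivalent absorption area: A₁ = 203·0.03 + 203·0.09 + 10.8·0.29 + 275.2·0.04 + 5.4·0.27 = 39.958 m².
Required A₂ = 0.161·954.288/2.02 = 76.060 sabins.
ΔA needed = 76.060 − 39.958 = 36.102 sabins.
Each m² of panel replacing the walls (plaster on masonry) adds (0.82 − 0.04) = 0.78 sabins.
Area = ΔA/Δα = 36.102/0.78 = 46.3 m².

46.3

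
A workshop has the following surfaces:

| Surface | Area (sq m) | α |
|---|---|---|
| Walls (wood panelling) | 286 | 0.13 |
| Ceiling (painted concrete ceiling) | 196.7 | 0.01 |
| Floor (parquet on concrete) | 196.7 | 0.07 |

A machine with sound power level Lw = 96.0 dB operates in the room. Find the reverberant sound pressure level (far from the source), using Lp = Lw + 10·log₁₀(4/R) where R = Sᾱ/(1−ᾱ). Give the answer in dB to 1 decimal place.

Σ(Sᵢαᵢ) = 286×0.13 + 196.7×0.01 + 196.7×0.07 = 52.916; total area S = 679.4 sq m.
ᾱ = 0.0779, so room constant R = A/(1−ᾱ) = 57.386 sq m.
Lp = 96.0 + 10·log₁₀(4/57.386) = 96.0 + (-11.57) = 84.4 dB.

84.4 dB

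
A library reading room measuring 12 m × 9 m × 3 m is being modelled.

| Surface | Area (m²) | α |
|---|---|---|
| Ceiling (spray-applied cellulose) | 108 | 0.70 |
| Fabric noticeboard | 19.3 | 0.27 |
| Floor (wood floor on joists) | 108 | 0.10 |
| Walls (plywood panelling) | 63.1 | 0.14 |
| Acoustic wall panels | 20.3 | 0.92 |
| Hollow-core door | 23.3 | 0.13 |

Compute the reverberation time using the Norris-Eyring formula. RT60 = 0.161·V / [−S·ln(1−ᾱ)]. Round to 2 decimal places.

0.35 sec

Total surface area S = 108 + 19.3 + 108 + 63.1 + 20.3 + 23.3 = 342.0 m².
Σ(Sᵢαᵢ) = 108×0.70 + 19.3×0.27 + 108×0.10 + 63.1×0.14 + 20.3×0.92 + 23.3×0.13 = 122.150.
Mean coefficient ᾱ = A/S = 0.3572.
−S·ln(1−ᾱ) = −342.0 × ln(1 − 0.3572) = 151.137.
V = 12 × 9 × 3 = 324 m³.
RT60 = 0.161 × 324 / 151.137 = 0.35 s.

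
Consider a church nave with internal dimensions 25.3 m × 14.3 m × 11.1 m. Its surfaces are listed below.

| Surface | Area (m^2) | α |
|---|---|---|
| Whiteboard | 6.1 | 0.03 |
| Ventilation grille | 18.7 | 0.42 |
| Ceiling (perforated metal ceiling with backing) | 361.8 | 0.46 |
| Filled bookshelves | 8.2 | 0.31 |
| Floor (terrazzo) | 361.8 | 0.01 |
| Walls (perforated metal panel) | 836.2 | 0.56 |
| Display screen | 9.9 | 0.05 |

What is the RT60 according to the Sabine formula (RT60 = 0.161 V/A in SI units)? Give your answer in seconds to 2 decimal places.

Equivalent absorption area: A = 6.1×0.03 + 18.7×0.42 + 361.8×0.46 + 8.2×0.31 + 361.8×0.01 + 836.2×0.56 + 9.9×0.05 = 649.392 m^2.
Volume V = 25.3 × 14.3 × 11.1 = 4015.869 m³.
T = 0.161 V/A = 0.161·4015.869/649.392 = 1.00 s.

1.00 seconds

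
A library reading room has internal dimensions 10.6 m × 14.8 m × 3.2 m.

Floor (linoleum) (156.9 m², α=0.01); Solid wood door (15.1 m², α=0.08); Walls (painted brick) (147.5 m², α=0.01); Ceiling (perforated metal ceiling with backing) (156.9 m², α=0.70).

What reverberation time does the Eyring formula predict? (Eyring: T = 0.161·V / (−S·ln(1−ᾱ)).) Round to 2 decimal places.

0.62 s

Total surface area S = 156.9 + 15.1 + 147.5 + 156.9 = 476.4 m².
Absorption A = 156.9×0.01 + 15.1×0.08 + 147.5×0.01 + 156.9×0.70 = 114.082 sabins.
ᾱ = 114.082 / 476.4 = 0.2395.
Eyring denominator: −S ln(1−ᾱ) = 130.428.
V = 10.6 × 14.8 × 3.2 = 502.016 m³.
RT60 = 0.161 × 502.016 / 130.428 = 0.62 s.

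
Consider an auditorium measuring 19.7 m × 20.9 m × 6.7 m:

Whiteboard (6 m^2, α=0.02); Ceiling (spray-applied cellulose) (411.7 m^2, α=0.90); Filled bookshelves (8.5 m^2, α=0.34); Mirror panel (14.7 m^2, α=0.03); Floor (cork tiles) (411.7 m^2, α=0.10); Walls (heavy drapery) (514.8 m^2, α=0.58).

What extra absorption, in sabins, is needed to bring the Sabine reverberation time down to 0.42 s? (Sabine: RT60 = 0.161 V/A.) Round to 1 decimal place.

343.7 sabins

Equivalent absorption area: A₁ = 6*0.02 + 411.7*0.90 + 8.5*0.34 + 14.7*0.03 + 411.7*0.10 + 514.8*0.58 = 713.735 m^2.
V = 2758.591 m³. Required absorption A₂ = 0.161 × 2758.591 / 0.42 = 1057.460 sabins.
Additional absorption ΔA = 1057.460 − 713.735 = 343.7 sabins.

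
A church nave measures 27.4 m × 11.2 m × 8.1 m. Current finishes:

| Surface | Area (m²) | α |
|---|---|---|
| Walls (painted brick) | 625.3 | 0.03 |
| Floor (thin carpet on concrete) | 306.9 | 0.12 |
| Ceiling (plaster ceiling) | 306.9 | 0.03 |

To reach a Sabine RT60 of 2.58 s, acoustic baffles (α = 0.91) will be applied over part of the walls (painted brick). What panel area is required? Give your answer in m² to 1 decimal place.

Equivalent absorption area: A₁ = 625.3·0.03 + 306.9·0.12 + 306.9·0.03 = 64.794 m².
Required A₂ = 0.161·2485.728/2.58 = 155.117 sabins.
ΔA needed = 155.117 − 64.794 = 90.323 sabins.
Net gain per m²: Δα = 0.91 − 0.03 = 0.88.
Area = ΔA/Δα = 90.323/0.88 = 102.6 m².

102.6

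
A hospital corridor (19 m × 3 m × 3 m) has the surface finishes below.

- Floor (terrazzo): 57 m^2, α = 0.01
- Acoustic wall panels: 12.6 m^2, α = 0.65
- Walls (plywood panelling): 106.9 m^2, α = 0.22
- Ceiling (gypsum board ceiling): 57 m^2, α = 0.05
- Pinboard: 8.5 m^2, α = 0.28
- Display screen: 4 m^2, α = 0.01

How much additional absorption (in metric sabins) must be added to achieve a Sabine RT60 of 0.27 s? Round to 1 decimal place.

64.4 sabins

A₁ = Σ Sᵢαᵢ = 57*0.01 + 12.6*0.65 + 106.9*0.22 + 57*0.05 + 8.5*0.28 + 4*0.01 = 37.548 sabins.
For T = 0.27 s, need A₂ = 0.161·V/T = 0.161·171/0.27 = 101.967 sabins.
Shortfall: 101.967 − 37.548 = 64.4 sabins.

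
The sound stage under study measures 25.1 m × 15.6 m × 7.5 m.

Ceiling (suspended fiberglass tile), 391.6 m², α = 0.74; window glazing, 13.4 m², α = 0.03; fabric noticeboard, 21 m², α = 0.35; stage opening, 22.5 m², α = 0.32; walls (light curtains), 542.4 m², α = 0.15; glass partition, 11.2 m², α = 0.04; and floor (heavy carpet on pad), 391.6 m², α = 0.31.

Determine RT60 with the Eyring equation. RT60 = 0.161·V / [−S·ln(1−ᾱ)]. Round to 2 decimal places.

0.75 s

Total surface area S = 391.6 + 13.4 + 21 + 22.5 + 542.4 + 11.2 + 391.6 = 1393.7 m².
Absorption A = 391.6·0.74 + 13.4·0.03 + 21·0.35 + 22.5·0.32 + 542.4·0.15 + 11.2·0.04 + 391.6·0.31 = 507.940 sabins.
ᾱ = 507.940 / 1393.7 = 0.3645.
−S·ln(1−ᾱ) = −1393.7 × ln(1 − 0.3645) = 631.824.
V = 25.1 × 15.6 × 7.5 = 2936.7 m³.
T = 0.161·V/[−S·ln(1−ᾱ)] = 0.161·2936.7/631.824 = 0.75 s.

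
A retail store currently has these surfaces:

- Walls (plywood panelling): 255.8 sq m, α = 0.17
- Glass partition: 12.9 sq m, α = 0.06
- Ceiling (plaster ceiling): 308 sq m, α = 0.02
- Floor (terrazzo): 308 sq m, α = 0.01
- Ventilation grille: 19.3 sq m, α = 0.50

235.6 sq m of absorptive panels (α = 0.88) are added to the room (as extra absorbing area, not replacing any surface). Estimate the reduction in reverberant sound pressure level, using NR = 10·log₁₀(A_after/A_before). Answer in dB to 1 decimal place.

6.3 dB

A_before = Σ Sᵢαᵢ = 255.8×0.17 + 12.9×0.06 + 308×0.02 + 308×0.01 + 19.3×0.50 = 63.150 sabins.
Added absorption = 235.6 × 0.88 = 207.328 sabins.
New total A_after = 270.478 sabins.
NR = 10·log₁₀(270.478/63.150) = 6.3 dB.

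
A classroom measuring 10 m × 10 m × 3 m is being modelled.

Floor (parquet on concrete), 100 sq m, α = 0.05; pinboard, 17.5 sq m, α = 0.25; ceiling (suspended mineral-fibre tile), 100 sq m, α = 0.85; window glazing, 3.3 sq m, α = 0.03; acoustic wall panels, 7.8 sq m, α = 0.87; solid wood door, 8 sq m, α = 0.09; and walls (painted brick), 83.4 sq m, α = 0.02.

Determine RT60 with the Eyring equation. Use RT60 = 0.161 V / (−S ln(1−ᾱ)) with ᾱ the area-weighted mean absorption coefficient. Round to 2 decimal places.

Total surface area S = 100 + 17.5 + 100 + 3.3 + 7.8 + 8 + 83.4 = 320.0 sq m.
Absorption A = 100×0.05 + 17.5×0.25 + 100×0.85 + 3.3×0.03 + 7.8×0.87 + 8×0.09 + 83.4×0.02 = 103.648 sabins.
Mean coefficient ᾱ = A/S = 0.3239.
Eyring denominator: −S ln(1−ᾱ) = 125.253.
V = 10 × 10 × 3 = 300 m³.
T = 0.161·V/[−S·ln(1−ᾱ)] = 0.161·300/125.253 = 0.39 s.

0.39 s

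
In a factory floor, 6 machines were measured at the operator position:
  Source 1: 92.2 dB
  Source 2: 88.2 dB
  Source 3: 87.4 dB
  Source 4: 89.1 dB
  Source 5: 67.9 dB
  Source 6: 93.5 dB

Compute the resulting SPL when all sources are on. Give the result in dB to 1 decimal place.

97.7 dB

Converting to relative power and adding: 10^(92.2/10) + 10^(88.2/10) + 10^(87.4/10) + 10^(89.1/10) + 10^(67.9/10) + 10^(93.5/10) = 5.928e+09.
Back to dB: 10·log₁₀ Σ = 97.7 dB.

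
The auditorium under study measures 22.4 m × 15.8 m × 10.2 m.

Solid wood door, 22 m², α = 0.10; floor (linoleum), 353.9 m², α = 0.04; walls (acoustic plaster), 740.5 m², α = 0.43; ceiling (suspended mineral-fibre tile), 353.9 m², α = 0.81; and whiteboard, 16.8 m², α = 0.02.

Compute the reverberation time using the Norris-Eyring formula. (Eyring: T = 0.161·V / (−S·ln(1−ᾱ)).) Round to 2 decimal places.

0.72 s

S = Σ Sᵢ = 1487.1 m².
Absorption A = 22×0.10 + 353.9×0.04 + 740.5×0.43 + 353.9×0.81 + 16.8×0.02 = 621.766 sabins.
Mean coefficient ᾱ = A/S = 0.4181.
−S·ln(1−ᾱ) = −1487.1 × ln(1 − 0.4181) = 805.200.
V = 22.4 × 15.8 × 10.2 = 3609.984 m³.
T = 0.161·V/[−S·ln(1−ᾱ)] = 0.161·3609.984/805.200 = 0.72 s.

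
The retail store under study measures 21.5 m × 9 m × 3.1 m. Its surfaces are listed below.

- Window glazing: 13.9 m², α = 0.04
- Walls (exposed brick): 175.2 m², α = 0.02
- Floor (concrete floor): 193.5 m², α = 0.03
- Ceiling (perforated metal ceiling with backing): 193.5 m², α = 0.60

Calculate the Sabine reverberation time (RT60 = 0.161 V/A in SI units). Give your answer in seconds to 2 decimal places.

0.77 seconds

Total absorption A = 13.9·0.04 + 175.2·0.02 + 193.5·0.03 + 193.5·0.60
  = 0.556 + 3.504 + 5.805 + 116.100 = 125.965 m² sabins.
Volume V = 21.5 × 9 × 3.1 = 599.85 m³.
Sabine: RT60 = 0.161 × 599.85 / 125.965 = 0.77 s.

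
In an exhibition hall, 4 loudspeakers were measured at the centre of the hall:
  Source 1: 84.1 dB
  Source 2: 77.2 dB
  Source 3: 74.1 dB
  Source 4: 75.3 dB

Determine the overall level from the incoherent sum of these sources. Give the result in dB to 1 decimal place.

85.7 dB

Σ 10^(Lᵢ/10) = 3.691e+08.
Combined level = 10 log₁₀(3.691e+08) = 85.7 dB.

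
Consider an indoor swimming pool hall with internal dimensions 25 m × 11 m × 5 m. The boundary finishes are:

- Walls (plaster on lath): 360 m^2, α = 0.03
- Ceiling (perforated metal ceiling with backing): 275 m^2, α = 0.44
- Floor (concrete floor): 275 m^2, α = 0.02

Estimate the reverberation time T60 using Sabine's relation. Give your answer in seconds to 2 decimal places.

1.61 s

Summing Sᵢαᵢ: 10.800 + 121.000 + 5.500 → A = 137.300 sabins.
Volume V = 25 × 11 × 5 = 1375 m³.
Sabine: RT60 = 0.161 × 1375 / 137.300 = 1.61 s.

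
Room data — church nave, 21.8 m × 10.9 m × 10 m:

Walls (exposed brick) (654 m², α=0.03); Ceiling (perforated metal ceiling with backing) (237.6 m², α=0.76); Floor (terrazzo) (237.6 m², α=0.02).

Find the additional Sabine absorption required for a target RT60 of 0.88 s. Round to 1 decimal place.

A₁ = Σ Sᵢαᵢ = 654*0.03 + 237.6*0.76 + 237.6*0.02 = 204.948 sabins.
V = 2376.2 m³. Required absorption A₂ = 0.161 × 2376.2 / 0.88 = 434.737 sabins.
Additional absorption ΔA = 434.737 − 204.948 = 229.8 sabins.

229.8 sabins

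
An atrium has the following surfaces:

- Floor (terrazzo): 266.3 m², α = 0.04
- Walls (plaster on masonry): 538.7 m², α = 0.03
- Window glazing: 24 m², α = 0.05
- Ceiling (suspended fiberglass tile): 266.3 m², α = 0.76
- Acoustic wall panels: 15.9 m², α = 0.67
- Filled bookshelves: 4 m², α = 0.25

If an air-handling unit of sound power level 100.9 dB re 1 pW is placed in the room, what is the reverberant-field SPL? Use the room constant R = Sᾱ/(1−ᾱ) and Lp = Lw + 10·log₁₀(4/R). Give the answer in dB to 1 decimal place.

82.0 dB

A = 242.054 sabins; S = 1115.2 m².
ᾱ = 242.054/1115.2 = 0.2170; R = Sᾱ/(1−ᾱ) = 242.054/(1−0.2170) = 309.137 m².
Lp = Lw + 10 log₁₀(4/R) = 100.9 -18.88 = 82.0 dB.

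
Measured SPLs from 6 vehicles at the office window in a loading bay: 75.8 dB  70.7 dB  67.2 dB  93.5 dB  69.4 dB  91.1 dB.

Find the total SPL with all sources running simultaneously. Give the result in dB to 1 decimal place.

Converting to relative power and adding: 10^(75.8/10) + 10^(70.7/10) + 10^(67.2/10) + 10^(93.5/10) + 10^(69.4/10) + 10^(91.1/10) = 3.591e+09.
Combined level = 10 log₁₀(3.591e+09) = 95.6 dB.

95.6 dB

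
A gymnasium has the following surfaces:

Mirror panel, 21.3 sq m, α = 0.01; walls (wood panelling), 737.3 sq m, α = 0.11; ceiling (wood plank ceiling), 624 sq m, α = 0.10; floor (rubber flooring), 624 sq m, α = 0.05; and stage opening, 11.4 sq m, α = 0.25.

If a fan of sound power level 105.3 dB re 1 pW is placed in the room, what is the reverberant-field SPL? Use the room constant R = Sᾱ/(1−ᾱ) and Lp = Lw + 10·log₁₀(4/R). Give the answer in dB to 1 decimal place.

88.4 dB

Σ(Sᵢαᵢ) = 21.3·0.01 + 737.3·0.11 + 624·0.10 + 624·0.05 + 11.4·0.25 = 177.766; total area S = 2018.0 sq m.
ᾱ = 0.0881, so room constant R = A/(1−ᾱ) = 194.940 sq m.
Lp = 105.3 + 10·log₁₀(4/194.940) = 105.3 + (-16.88) = 88.4 dB.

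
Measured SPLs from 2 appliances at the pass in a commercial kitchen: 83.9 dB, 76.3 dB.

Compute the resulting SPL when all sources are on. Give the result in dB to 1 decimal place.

Converting to relative power and adding: 10^(83.9/10) + 10^(76.3/10) = 2.881e+08.
Back to dB: 10·log₁₀ Σ = 84.6 dB.

84.6 dB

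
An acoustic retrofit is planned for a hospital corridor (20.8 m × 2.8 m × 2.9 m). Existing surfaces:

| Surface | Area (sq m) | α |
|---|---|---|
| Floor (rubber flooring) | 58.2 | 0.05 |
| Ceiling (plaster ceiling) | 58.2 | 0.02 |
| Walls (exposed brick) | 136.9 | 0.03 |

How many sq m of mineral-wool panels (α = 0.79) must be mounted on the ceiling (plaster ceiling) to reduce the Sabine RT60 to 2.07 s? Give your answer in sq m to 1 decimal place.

A₁ = Σ Sᵢαᵢ = 58.2*0.05 + 58.2*0.02 + 136.9*0.03 = 8.181 sabins.
Required A₂ = 0.161·168.896/2.07 = 13.136 sabins.
Absorption to add: 13.136 − 8.181 = 4.955 sabins.
Each sq m of panel replacing the ceiling (plaster ceiling) adds (0.79 − 0.02) = 0.77 sabins.
Panel area = 4.955 / 0.77 = 6.4 sq m.

6.4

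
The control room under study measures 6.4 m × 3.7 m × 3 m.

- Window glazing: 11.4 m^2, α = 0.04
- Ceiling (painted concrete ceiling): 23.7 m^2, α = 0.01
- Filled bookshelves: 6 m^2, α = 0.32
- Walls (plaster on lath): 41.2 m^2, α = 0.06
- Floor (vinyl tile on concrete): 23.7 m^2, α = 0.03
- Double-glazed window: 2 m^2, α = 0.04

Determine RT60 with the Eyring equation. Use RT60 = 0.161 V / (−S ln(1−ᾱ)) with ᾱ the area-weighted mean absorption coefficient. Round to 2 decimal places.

1.89 sec

S = Σ Sᵢ = 108.0 m^2.
Absorption A = 11.4×0.04 + 23.7×0.01 + 6×0.32 + 41.2×0.06 + 23.7×0.03 + 2×0.04 = 5.876 sabins.
ᾱ = 5.876 / 108.0 = 0.0544.
−S·ln(1−ᾱ) = −108.0 × ln(1 − 0.0544) = 6.041.
V = 6.4 × 3.7 × 3 = 71.04 m³.
T = 0.161·V/[−S·ln(1−ᾱ)] = 0.161·71.04/6.041 = 1.89 s.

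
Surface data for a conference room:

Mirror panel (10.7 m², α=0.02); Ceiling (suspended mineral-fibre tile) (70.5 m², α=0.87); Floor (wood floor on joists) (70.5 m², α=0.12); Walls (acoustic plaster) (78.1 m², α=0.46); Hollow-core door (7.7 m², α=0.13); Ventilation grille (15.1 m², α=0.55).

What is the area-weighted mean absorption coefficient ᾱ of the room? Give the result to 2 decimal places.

0.46

Total surface area S = 252.6 m².
Σ(Sᵢαᵢ) = 10.7*0.02 + 70.5*0.87 + 70.5*0.12 + 78.1*0.46 + 7.7*0.13 + 15.1*0.55 = 115.241.
ᾱ = A/S = 0.46.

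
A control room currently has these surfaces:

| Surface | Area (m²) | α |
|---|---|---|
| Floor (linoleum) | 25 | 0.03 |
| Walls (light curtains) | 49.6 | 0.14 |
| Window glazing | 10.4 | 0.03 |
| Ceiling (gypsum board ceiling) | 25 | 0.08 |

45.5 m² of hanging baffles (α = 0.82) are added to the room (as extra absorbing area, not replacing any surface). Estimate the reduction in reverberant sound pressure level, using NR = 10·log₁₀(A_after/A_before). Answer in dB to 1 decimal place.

Summing Sᵢαᵢ: 0.750 + 6.944 + 0.312 + 2.000 → A_before = 10.006 sabins.
Added absorption = 45.5 × 0.82 = 37.310 sabins.
New total A_after = 47.316 sabins.
Reduction = 10 log₁₀(A_after/A_before) = 10 log₁₀(4.7288) = 6.7 dB.

6.7 dB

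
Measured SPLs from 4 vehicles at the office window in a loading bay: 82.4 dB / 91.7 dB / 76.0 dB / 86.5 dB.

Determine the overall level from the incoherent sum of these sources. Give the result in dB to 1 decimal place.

Σ 10^(Lᵢ/10) = 2.139e+09.
Combined level = 10 log₁₀(2.139e+09) = 93.3 dB.

93.3 dB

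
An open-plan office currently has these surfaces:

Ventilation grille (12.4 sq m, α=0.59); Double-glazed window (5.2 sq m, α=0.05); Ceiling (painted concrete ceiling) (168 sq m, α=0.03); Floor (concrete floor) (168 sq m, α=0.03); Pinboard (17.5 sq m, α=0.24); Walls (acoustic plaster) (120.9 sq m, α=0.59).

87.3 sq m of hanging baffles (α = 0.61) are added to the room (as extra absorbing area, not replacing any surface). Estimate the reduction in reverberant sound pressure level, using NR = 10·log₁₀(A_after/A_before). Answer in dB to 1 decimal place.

2.0 dB

Summing Sᵢαᵢ: 7.316 + 0.260 + 5.040 + 5.040 + 4.200 + 71.331 → A_before = 93.187 sabins.
Added absorption = 87.3 × 0.61 = 53.253 sabins.
New total A_after = 146.440 sabins.
Reduction = 10 log₁₀(A_after/A_before) = 10 log₁₀(1.5715) = 2.0 dB.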